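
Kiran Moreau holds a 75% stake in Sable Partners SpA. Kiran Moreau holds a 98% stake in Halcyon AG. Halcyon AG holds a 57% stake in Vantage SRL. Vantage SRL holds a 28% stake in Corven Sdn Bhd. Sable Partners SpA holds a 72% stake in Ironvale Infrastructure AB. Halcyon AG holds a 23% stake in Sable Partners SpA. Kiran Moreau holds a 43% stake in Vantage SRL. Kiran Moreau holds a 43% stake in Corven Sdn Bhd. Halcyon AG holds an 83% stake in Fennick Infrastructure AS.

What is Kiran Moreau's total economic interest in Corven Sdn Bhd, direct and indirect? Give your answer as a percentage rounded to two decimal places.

Kiran reaches Corven along 3 paths.
Direct stake: 43% = 43%.
Via Vantage: 43% × 28% = 12.04%.
Via Halcyon → Vantage: 98% × 57% × 28% = 15.6408%.
Total: 43% + 12.04% + 15.6408% = 70.6808%.
Rounded: 70.68%.

70.68%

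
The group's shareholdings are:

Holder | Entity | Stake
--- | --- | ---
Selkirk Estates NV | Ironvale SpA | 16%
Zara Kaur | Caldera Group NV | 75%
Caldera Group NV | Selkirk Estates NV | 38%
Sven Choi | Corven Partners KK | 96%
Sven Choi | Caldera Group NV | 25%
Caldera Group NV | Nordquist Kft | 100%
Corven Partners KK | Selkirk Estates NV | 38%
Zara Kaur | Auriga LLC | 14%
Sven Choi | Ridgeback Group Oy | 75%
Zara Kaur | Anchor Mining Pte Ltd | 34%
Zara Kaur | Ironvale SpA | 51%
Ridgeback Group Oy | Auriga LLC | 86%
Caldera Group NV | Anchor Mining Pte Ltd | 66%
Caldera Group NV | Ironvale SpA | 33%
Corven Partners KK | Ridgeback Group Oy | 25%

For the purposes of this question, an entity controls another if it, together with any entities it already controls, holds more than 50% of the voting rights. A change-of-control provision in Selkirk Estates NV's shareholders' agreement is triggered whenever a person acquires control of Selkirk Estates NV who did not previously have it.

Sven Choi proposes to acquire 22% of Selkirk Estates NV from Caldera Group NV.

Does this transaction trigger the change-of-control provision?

Yes

The purchase adds only to Sven's holdings (Caldera's stake shrinks), so Sven is the only person who could newly come to control Selkirk.
Sven holds 96% of Corven, so Sven controls Corven.
Sven and Corven together hold 75% + 25% = 100% of Ridgeback, so Sven controls Ridgeback.
Ridgeback holds 86% of Auriga, so Sven controls Auriga.
In Selkirk, Sven's side holds only 38%, not > 50%.
So before the transaction, Sven does not control Selkirk.
After the purchase, Sven holds 22% of Selkirk directly, and Caldera's stake falls to 16%.
Corven and Sven together hold 38% + 22% = 60% of Selkirk, so Sven controls Selkirk.
Sven did not control Selkirk before and does after, so the clause is triggered.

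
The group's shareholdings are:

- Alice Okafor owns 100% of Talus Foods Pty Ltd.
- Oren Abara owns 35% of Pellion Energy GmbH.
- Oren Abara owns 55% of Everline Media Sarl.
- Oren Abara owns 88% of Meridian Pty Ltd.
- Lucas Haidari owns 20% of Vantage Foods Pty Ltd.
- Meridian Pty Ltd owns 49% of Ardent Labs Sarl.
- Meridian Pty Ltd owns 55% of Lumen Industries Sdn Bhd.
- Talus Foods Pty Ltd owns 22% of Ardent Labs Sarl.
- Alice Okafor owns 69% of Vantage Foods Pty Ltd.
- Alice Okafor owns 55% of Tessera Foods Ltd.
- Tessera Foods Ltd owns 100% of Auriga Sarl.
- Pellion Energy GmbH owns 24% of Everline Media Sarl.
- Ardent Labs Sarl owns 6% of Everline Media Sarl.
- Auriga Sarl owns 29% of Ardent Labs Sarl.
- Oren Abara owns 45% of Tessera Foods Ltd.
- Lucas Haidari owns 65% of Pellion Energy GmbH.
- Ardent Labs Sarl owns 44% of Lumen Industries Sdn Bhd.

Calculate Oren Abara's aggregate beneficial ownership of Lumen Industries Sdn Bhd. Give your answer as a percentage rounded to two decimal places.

73.11%

Oren reaches Lumen along 3 paths.
Via Meridian: 88% × 55% = 48.4%.
Via Tessera → Auriga → Ardent: 45% × 100% × 29% × 44% = 5.742%.
Via Meridian → Ardent: 88% × 49% × 44% = 18.9728%.
Total: 48.4% + 5.742% + 18.9728% = 73.1148%.
Rounded: 73.11%.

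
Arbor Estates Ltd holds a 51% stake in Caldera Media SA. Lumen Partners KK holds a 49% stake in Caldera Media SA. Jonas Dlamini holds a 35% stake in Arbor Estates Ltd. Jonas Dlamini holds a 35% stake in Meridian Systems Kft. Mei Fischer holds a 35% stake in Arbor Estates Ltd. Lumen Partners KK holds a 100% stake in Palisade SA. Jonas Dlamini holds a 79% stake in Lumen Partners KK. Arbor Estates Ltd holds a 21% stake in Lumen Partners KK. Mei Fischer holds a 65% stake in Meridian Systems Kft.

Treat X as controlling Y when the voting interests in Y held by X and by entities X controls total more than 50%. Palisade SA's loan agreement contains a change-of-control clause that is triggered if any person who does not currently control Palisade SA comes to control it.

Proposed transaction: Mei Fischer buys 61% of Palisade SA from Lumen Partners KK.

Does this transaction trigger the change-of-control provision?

Yes

The purchase adds only to Mei's holdings (Lumen's stake shrinks), so Mei is the only person who could newly come to control Palisade.
Mei holds 65% of Meridian, so Mei controls Meridian.
Neither Mei nor any entity Mei controls holds any voting interest in Palisade.
So before the transaction, Mei does not control Palisade.
After the purchase, Mei holds 61% of Palisade directly, and Lumen's stake falls to 39%.
Mei holds 61% of Palisade, so Mei controls Palisade.
Mei did not control Palisade before and does after, so the clause is triggered.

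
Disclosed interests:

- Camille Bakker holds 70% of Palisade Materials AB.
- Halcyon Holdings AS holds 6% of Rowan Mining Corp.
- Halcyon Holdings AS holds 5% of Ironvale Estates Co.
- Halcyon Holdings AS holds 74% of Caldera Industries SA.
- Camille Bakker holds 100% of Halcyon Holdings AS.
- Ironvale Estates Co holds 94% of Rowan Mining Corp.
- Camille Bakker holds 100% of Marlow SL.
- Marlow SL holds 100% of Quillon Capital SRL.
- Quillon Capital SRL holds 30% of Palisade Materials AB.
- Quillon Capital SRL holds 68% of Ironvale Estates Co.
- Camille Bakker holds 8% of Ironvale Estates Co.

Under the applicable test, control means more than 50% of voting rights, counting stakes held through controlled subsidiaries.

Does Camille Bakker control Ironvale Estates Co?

Camille holds 100% of Halcyon, so Camille controls Halcyon.
Camille holds 100% of Marlow, so Camille controls Marlow.
Marlow holds 100% of Quillon, so Camille controls Quillon.
Quillon and Camille and Halcyon together hold 68% + 8% + 5% = 81% of Ironvale, so Camille controls Ironvale.

Yes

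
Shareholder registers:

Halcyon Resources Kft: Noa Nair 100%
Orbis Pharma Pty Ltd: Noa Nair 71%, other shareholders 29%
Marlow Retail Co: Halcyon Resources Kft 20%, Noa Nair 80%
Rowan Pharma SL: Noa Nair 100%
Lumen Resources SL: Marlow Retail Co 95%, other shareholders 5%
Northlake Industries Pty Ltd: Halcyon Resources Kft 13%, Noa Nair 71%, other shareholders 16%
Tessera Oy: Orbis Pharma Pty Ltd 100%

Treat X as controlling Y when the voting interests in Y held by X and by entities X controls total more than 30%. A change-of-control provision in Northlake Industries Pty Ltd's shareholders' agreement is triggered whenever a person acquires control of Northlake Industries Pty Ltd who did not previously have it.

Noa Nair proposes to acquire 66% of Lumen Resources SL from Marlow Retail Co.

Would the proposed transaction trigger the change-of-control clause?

No

The purchase adds only to Noa's holdings (Marlow's stake shrinks), so Noa is the only person who could newly come to control Northlake.
Noa holds 100% of Halcyon, so Noa controls Halcyon.
Halcyon and Noa together hold 13% + 71% = 84% of Northlake, so Noa controls Northlake.
So Noa already controls Northlake before the transaction.
After the purchase, Noa holds 66% of Lumen directly, and Marlow's stake falls to 29%.
Noa controlled Northlake already, so this is not a new person acquiring control; every other person's position is unchanged or reduced.
No new person acquires control, so the clause is not triggered.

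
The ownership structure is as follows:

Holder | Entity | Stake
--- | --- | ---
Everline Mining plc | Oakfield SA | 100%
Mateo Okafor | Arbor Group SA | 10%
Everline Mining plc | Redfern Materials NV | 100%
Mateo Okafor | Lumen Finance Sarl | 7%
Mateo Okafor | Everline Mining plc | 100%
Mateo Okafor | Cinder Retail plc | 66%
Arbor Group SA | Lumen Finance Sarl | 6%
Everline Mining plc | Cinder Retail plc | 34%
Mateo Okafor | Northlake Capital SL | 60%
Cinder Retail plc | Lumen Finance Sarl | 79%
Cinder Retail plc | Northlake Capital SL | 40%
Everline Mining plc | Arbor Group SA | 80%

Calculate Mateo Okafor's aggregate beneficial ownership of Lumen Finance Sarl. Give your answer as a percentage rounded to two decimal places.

91.40%

Mateo reaches Lumen along 5 paths.
Via Everline → Cinder: 100% × 34% × 79% = 26.86%.
Via Cinder: 66% × 79% = 52.14%.
Via Arbor: 10% × 6% = 0.6%.
Via Everline → Arbor: 100% × 80% × 6% = 4.8%.
Direct stake: 7% = 7%.
Total: 26.86% + 52.14% + 0.6% + 4.8% + 7% = 91.4%.
Rounded: 91.40%.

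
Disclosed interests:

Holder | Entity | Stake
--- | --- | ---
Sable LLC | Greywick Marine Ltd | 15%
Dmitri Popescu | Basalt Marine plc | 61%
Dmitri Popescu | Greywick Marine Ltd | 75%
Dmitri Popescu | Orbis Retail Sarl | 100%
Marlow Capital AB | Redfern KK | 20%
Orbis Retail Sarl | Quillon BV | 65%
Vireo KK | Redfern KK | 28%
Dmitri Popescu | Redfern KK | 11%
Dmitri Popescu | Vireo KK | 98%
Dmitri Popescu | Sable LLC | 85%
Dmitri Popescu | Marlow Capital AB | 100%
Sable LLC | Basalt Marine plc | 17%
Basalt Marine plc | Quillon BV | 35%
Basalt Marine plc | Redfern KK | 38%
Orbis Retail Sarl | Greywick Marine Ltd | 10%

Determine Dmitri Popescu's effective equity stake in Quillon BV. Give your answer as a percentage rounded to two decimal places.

91.41%

Dmitri reaches Quillon along 3 paths.
Via Orbis: 100% × 65% = 65%.
Via Basalt: 61% × 35% = 21.35%.
Via Sable → Basalt: 85% × 17% × 35% = 5.0575%.
Total: 65% + 21.35% + 5.0575% = 91.4075%.
Rounded: 91.41%.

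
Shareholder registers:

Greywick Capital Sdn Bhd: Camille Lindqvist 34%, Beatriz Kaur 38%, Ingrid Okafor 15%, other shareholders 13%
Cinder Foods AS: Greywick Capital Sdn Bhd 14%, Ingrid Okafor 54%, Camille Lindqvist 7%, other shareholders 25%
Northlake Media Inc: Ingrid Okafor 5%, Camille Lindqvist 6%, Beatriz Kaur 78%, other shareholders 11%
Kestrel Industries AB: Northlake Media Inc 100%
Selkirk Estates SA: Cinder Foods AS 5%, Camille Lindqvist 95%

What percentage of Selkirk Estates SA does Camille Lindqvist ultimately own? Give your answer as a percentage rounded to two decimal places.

Camille reaches Selkirk along 3 paths.
Via Greywick → Cinder: 34% × 14% × 5% = 0.238%.
Via Cinder: 7% × 5% = 0.35%.
Direct stake: 95% = 95%.
Total: 0.238% + 0.35% + 95% = 95.588%.
Rounded: 95.59%.

95.59%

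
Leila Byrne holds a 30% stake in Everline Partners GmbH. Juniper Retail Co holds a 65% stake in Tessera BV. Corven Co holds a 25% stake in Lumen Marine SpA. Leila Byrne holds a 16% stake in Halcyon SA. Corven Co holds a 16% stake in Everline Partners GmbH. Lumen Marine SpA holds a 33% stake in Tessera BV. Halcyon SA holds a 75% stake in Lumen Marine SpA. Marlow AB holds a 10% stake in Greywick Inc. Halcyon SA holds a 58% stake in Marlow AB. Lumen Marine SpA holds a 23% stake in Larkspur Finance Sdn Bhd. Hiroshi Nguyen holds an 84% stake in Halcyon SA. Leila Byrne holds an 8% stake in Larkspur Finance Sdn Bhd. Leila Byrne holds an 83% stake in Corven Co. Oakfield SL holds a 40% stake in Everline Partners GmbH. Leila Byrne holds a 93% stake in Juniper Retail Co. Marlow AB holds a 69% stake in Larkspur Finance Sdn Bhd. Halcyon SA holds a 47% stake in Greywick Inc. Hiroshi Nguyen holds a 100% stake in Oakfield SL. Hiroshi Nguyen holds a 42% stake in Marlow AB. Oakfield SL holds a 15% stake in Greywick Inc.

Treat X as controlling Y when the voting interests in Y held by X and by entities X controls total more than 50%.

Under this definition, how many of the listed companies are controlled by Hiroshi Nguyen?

Hiroshi holds 84% of Halcyon, so Hiroshi controls Halcyon.
Hiroshi holds 100% of Oakfield, so Hiroshi controls Oakfield.
Halcyon and Hiroshi together hold 58% + 42% = 100% of Marlow, so Hiroshi controls Marlow.
Halcyon holds 75% of Lumen, so Hiroshi controls Lumen.
Marlow and Lumen together hold 69% + 23% = 92% of Larkspur, so Hiroshi controls Larkspur.
Oakfield and Halcyon and Marlow together hold 15% + 47% + 10% = 72% of Greywick, so Hiroshi controls Greywick.
No other company's threshold is met.
Hiroshi controls 6 companies.

6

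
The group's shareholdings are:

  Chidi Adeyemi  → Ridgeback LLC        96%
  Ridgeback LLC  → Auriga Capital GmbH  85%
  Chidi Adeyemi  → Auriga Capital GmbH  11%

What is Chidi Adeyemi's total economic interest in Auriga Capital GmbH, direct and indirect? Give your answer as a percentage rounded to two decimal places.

92.60%

Chidi reaches Auriga along 2 paths.
Via Ridgeback: 96% × 85% = 81.6%.
Direct stake: 11% = 11%.
Total: 81.6% + 11% = 92.6%.
Rounded: 92.60%.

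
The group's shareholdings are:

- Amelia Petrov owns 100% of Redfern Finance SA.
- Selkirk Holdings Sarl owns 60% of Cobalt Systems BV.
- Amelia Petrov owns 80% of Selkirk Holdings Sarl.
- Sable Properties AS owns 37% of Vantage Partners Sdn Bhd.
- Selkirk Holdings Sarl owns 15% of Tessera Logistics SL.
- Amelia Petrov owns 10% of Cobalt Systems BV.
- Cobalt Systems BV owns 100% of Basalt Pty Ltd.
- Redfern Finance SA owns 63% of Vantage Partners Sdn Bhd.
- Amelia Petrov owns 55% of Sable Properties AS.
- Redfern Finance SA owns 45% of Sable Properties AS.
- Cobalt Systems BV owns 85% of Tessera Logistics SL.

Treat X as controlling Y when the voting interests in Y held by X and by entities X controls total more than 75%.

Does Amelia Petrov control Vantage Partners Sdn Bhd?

Yes

Amelia holds 100% of Redfern, so Amelia controls Redfern.
Amelia and Redfern together hold 55% + 45% = 100% of Sable, so Amelia controls Sable.
Sable and Redfern together hold 37% + 63% = 100% of Vantage, so Amelia controls Vantage.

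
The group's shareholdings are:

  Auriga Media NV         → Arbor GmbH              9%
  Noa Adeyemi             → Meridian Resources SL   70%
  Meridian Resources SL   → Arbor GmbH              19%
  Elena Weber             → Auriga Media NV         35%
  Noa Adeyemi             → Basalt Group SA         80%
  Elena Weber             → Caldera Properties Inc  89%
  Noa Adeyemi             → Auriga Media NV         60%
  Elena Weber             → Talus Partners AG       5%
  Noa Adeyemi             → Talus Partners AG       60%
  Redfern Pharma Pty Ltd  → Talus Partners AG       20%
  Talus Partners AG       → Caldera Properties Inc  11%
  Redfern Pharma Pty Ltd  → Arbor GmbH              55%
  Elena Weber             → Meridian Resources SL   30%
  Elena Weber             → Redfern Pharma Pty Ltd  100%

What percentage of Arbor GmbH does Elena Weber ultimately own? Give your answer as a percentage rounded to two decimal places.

63.85%

Elena reaches Arbor along 3 paths.
Via Redfern: 100% × 55% = 55%.
Via Meridian: 30% × 19% = 5.7%.
Via Auriga: 35% × 9% = 3.15%.
Total: 55% + 5.7% + 3.15% = 63.85%.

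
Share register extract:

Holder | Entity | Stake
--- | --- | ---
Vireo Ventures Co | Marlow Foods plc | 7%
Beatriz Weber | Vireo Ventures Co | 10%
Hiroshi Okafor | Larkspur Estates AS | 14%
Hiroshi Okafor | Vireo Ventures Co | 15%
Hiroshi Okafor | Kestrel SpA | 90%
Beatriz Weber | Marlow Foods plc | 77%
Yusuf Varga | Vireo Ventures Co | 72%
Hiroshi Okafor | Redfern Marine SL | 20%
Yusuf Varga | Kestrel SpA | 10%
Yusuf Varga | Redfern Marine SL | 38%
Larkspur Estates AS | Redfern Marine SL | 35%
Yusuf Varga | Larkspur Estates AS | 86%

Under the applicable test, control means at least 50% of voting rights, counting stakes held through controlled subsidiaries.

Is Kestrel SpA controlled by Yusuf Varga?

Yusuf holds 72% of Vireo, so Yusuf controls Vireo.
Yusuf holds 86% of Larkspur, so Yusuf controls Larkspur.
Yusuf and Larkspur together hold 38% + 35% = 73% of Redfern, so Yusuf controls Redfern.
In Kestrel, Yusuf's side holds only 10%, not ≥ 50%.
So Yusuf does not control Kestrel.

No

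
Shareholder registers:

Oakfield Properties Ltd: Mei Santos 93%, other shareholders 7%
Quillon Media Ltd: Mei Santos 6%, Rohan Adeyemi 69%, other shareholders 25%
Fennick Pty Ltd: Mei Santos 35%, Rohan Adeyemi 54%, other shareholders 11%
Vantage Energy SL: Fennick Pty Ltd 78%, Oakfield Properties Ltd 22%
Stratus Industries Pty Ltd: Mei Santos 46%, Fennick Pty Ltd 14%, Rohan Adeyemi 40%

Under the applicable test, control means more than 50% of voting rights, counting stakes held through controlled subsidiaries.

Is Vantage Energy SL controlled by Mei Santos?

No

Mei holds 93% of Oakfield, so Mei controls Oakfield.
In Vantage, Mei's side holds only 22%, not > 50%.
So Mei does not control Vantage.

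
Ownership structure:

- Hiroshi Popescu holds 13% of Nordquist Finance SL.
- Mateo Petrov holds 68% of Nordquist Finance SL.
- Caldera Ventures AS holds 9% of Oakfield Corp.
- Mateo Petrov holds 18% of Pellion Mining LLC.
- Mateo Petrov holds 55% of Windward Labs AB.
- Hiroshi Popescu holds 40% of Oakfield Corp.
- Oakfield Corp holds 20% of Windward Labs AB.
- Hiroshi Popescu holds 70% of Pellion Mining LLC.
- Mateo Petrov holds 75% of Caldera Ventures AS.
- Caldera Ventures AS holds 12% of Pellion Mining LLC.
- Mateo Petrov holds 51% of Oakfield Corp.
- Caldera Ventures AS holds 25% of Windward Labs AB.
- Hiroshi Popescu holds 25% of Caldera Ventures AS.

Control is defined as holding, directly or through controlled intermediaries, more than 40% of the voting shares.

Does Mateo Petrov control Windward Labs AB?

Yes

Mateo holds 75% of Caldera, so Mateo controls Caldera.
Caldera and Mateo together hold 9% + 51% = 60% of Oakfield, so Mateo controls Oakfield.
Mateo and Oakfield and Caldera together hold 55% + 20% + 25% = 100% of Windward, so Mateo controls Windward.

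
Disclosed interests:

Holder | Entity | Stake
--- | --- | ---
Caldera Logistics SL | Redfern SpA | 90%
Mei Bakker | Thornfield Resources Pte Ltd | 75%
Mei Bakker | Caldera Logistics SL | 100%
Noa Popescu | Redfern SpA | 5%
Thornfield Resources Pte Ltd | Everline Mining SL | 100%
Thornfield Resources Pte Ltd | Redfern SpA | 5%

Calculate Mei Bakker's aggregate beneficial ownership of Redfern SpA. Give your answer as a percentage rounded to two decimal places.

Mei reaches Redfern along 2 paths.
Via Caldera: 100% × 90% = 90%.
Via Thornfield: 75% × 5% = 3.75%.
Total: 90% + 3.75% = 93.75%.

93.75%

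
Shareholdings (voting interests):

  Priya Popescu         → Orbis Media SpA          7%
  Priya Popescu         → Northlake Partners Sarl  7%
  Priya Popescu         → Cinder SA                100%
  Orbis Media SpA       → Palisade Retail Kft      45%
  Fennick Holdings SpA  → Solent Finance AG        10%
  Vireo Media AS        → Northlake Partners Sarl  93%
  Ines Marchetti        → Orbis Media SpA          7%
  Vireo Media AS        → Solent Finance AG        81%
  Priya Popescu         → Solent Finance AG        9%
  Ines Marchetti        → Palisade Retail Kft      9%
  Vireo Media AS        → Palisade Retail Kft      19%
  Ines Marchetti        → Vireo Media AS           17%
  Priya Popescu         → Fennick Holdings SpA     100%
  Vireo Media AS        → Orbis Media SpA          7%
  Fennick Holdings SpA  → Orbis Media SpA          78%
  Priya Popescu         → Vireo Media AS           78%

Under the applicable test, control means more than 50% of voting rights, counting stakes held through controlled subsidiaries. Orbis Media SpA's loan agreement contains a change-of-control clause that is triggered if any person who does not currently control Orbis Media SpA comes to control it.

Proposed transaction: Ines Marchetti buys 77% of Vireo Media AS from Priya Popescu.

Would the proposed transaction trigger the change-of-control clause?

The purchase adds only to Ines's holdings (Priya's stake shrinks), so Ines is the only person who could newly come to control Orbis.
Ines's largest direct stake is 17% in Vireo, which does not meet the threshold, so Ines controls no company.
In Orbis, Ines's side holds only 7%, not > 50%.
So before the transaction, Ines does not control Orbis.
After the purchase, Ines's direct stake in Vireo rises to 17% + 77% = 94%, and Priya's stake falls to 1%.
Ines holds 94% of Vireo, so Ines controls Vireo.
Vireo holds 93% of Northlake, so Ines controls Northlake.
Vireo holds 81% of Solent, so Ines controls Solent.
After the transaction, Ines's side holds 7% + 7% = 14% of Orbis, not > 50%, so Ines still does not control Orbis.
No new person acquires control, so the clause is not triggered.

No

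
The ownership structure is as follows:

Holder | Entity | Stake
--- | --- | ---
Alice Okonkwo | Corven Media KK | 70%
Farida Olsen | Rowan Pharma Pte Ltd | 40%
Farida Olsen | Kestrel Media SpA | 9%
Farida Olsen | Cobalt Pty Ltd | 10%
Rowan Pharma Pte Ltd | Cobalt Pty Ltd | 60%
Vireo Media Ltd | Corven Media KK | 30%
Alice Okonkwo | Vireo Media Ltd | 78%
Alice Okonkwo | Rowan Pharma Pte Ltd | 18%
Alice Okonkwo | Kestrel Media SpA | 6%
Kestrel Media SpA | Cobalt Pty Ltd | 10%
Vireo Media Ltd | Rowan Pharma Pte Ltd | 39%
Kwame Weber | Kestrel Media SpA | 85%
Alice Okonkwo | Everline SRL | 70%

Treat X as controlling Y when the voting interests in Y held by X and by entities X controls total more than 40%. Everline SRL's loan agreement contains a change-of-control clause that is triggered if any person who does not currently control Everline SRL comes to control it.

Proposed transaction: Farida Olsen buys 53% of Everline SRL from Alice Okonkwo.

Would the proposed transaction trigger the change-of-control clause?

Yes

The purchase adds only to Farida's holdings (Alice's stake shrinks), so Farida is the only person who could newly come to control Everline.
Farida's largest direct stake is 40% in Rowan, which does not meet the threshold, so Farida controls no company.
Neither Farida nor any entity Farida controls holds any voting interest in Everline.
So before the transaction, Farida does not control Everline.
After the purchase, Farida holds 53% of Everline directly, and Alice's stake falls to 17%.
Farida holds 53% of Everline, so Farida controls Everline.
Farida did not control Everline before and does after, so the clause is triggered.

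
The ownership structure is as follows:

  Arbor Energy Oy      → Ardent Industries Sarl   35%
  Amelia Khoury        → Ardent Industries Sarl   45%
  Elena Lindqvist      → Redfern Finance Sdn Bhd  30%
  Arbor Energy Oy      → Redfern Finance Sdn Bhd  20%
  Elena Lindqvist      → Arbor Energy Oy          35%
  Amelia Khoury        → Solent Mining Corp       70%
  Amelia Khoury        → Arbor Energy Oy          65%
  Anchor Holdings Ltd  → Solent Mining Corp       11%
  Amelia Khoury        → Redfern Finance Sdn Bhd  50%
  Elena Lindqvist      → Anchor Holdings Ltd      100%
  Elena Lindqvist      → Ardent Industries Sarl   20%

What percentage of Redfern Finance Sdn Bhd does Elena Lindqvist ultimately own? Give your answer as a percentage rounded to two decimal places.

37.00%

Elena reaches Redfern along 2 paths.
Via Arbor: 35% × 20% = 7%.
Direct stake: 30% = 30%.
Total: 7% + 30% = 37%.
Rounded: 37.00%.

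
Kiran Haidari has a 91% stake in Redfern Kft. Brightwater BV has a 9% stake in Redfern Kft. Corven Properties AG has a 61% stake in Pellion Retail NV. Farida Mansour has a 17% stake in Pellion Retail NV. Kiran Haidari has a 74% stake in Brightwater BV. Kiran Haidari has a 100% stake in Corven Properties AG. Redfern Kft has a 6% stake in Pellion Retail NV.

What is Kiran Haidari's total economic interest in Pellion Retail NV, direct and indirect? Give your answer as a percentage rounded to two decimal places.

66.86%

Kiran reaches Pellion along 3 paths.
Via Corven: 100% × 61% = 61%.
Via Brightwater → Redfern: 74% × 9% × 6% = 0.3996%.
Via Redfern: 91% × 6% = 5.46%.
Total: 61% + 0.3996% + 5.46% = 66.8596%.
Rounded: 66.86%.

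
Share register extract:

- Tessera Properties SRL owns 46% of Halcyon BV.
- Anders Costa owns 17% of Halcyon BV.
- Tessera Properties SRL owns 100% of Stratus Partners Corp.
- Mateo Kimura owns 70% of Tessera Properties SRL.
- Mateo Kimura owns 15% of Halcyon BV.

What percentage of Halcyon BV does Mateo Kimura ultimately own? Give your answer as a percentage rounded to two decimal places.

47.20%

Mateo reaches Halcyon along 2 paths.
Direct stake: 15% = 15%.
Via Tessera: 70% × 46% = 32.2%.
Total: 15% + 32.2% = 47.2%.
Rounded: 47.20%.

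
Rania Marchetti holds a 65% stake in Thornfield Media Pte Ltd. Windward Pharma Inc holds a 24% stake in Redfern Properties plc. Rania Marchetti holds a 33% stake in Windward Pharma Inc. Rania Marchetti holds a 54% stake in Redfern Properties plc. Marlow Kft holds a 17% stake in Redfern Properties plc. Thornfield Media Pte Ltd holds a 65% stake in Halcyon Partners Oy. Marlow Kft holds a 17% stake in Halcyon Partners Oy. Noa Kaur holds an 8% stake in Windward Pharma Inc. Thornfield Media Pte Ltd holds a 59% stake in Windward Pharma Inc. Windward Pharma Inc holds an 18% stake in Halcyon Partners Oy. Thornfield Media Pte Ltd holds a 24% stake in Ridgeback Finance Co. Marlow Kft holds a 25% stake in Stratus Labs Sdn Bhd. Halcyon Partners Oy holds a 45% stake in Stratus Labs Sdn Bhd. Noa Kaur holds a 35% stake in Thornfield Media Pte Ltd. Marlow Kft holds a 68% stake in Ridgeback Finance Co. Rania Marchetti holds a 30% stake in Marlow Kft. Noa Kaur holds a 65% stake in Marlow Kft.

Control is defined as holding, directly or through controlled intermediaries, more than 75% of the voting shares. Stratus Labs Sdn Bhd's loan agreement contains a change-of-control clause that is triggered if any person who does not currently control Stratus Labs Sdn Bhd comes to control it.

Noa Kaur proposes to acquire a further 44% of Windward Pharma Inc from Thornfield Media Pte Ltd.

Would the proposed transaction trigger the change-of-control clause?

The purchase adds only to Noa's holdings (Thornfield's stake shrinks), so Noa is the only person who could newly come to control Stratus.
Noa's largest direct stake is 65% in Marlow, which does not meet the threshold, so Noa controls no company.
Neither Noa nor any entity Noa controls holds any voting interest in Stratus.
So before the transaction, Noa does not control Stratus.
After the purchase, Noa's direct stake in Windward rises to 8% + 44% = 52%, and Thornfield's stake falls to 15%.
Noa's side now holds 52% of Windward, not > 75%, so Noa still does not control Windward.
After the transaction, neither Noa nor any entity Noa controls holds a voting interest in Stratus, so Noa still does not control it.
No new person acquires control, so the clause is not triggered.

No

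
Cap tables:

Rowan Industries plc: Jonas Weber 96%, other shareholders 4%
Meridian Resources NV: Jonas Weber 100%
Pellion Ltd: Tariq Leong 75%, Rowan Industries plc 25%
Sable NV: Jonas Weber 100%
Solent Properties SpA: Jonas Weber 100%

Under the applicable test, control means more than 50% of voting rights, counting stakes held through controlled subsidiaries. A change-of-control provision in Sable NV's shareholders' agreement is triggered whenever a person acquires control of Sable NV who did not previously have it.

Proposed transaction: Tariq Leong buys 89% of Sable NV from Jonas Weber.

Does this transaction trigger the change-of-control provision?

Yes

The purchase adds only to Tariq's holdings (Jonas's stake shrinks), so Tariq is the only person who could newly come to control Sable.
Tariq holds 75% of Pellion, so Tariq controls Pellion.
Neither Tariq nor any entity Tariq controls holds any voting interest in Sable.
So before the transaction, Tariq does not control Sable.
After the purchase, Tariq holds 89% of Sable directly, and Jonas's stake falls to 11%.
Tariq holds 89% of Sable, so Tariq controls Sable.
Tariq did not control Sable before and does after, so the clause is triggered.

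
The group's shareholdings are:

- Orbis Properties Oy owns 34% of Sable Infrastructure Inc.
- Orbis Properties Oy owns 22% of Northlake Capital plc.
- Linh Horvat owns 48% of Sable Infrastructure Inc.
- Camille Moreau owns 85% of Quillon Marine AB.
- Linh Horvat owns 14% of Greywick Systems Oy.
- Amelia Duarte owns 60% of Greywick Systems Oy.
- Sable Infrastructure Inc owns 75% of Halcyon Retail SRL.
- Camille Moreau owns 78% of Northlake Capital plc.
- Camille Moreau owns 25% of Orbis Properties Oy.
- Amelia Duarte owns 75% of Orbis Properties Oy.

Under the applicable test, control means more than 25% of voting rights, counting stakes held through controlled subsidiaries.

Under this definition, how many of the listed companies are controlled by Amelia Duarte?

4

Amelia holds 60% of Greywick, so Amelia controls Greywick.
Amelia holds 75% of Orbis, so Amelia controls Orbis.
Orbis holds 34% of Sable, so Amelia controls Sable.
Sable holds 75% of Halcyon, so Amelia controls Halcyon.
No other company's threshold is met.
Amelia controls 4 companies.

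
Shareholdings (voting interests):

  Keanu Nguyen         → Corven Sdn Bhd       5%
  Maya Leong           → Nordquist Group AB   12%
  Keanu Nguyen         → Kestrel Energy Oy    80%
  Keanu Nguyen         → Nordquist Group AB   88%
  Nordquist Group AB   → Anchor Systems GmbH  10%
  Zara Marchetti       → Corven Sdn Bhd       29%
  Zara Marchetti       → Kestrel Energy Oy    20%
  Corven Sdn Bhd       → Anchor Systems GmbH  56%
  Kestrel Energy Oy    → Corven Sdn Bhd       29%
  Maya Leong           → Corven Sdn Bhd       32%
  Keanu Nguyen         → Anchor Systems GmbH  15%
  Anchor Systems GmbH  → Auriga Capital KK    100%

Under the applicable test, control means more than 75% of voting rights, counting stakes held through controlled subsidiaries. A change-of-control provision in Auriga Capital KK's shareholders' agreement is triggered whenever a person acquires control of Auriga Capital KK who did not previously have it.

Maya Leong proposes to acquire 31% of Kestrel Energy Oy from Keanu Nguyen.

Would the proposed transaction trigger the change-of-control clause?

No

The purchase adds only to Maya's holdings (Keanu's stake shrinks), so Maya is the only person who could newly come to control Auriga.
Maya's largest direct stake is 32% in Corven, which does not meet the threshold, so Maya controls no company.
Neither Maya nor any entity Maya controls holds any voting interest in Auriga.
So before the transaction, Maya does not control Auriga.
After the purchase, Maya holds 31% of Kestrel directly, and Keanu's stake falls to 49%.
Maya's side now holds 31% of Kestrel, not > 75%, so Maya still does not control Kestrel.
After the transaction, neither Maya nor any entity Maya controls holds a voting interest in Auriga, so Maya still does not control it.
No new person acquires control, so the clause is not triggered.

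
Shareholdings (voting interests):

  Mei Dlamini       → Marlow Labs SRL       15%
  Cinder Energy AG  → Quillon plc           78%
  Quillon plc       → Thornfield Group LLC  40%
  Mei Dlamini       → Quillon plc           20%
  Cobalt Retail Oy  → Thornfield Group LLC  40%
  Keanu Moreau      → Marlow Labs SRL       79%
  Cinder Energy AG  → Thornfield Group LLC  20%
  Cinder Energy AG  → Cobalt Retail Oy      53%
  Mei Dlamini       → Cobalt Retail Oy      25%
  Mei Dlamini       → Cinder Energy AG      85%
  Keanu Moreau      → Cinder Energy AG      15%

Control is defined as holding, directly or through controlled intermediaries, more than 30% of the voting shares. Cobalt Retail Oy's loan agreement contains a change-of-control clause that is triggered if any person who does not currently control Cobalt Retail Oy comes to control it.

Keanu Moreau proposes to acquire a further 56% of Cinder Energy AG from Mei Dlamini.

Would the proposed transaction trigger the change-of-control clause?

Yes

The purchase adds only to Keanu's holdings (Mei's stake shrinks), so Keanu is the only person who could newly come to control Cobalt.
Keanu holds 79% of Marlow, so Keanu controls Marlow.
Neither Keanu nor any entity Keanu controls holds any voting interest in Cobalt.
So before the transaction, Keanu does not control Cobalt.
After the purchase, Keanu's direct stake in Cinder rises to 15% + 56% = 71%, and Mei's stake falls to 29%.
Keanu holds 71% of Cinder, so Keanu controls Cinder.
Cinder holds 53% of Cobalt, so Keanu controls Cobalt.
Keanu did not control Cobalt before and does after, so the clause is triggered.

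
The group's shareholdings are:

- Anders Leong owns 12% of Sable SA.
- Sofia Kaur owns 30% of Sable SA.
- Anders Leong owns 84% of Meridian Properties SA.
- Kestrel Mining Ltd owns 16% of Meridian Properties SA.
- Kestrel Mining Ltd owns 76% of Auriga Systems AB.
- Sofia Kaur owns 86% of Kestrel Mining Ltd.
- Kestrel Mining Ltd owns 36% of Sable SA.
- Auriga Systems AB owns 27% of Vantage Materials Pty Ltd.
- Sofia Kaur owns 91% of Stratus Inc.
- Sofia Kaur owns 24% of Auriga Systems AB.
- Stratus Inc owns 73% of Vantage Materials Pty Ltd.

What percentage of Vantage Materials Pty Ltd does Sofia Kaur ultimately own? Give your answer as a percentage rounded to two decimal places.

90.56%

Sofia reaches Vantage along 3 paths.
Via Stratus: 91% × 73% = 66.43%.
Via Auriga: 24% × 27% = 6.48%.
Via Kestrel → Auriga: 86% × 76% × 27% = 17.6472%.
Total: 66.43% + 6.48% + 17.6472% = 90.5572%.
Rounded: 90.56%.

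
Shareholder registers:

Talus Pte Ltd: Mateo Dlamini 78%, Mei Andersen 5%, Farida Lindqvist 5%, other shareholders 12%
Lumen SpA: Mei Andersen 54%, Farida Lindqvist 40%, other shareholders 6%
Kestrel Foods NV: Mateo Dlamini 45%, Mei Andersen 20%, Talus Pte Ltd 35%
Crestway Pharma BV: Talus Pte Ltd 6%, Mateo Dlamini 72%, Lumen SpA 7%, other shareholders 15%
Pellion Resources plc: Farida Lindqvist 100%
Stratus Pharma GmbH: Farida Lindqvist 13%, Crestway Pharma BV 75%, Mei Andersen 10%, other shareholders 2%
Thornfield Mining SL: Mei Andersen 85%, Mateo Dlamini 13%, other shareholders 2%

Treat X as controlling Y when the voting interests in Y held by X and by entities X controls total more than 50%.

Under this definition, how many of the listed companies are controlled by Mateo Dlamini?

Mateo holds 78% of Talus, so Mateo controls Talus.
Mateo and Talus together hold 45% + 35% = 80% of Kestrel, so Mateo controls Kestrel.
Talus and Mateo together hold 6% + 72% = 78% of Crestway, so Mateo controls Crestway.
Crestway holds 75% of Stratus, so Mateo controls Stratus.
No other company's threshold is met.
Mateo controls 4 companies.

4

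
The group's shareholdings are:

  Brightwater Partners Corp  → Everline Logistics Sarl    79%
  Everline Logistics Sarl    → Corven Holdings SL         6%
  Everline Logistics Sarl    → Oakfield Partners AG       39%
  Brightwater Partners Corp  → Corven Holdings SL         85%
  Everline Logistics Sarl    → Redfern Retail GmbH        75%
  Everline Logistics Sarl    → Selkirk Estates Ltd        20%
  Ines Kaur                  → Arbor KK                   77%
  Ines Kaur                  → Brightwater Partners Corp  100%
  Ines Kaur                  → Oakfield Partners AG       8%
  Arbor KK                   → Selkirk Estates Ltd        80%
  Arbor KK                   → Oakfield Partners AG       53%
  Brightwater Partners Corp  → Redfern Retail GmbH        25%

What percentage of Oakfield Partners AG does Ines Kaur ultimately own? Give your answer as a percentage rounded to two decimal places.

79.62%

Ines reaches Oakfield along 3 paths.
Via Arbor: 77% × 53% = 40.81%.
Direct stake: 8% = 8%.
Via Brightwater → Everline: 100% × 79% × 39% = 30.81%.
Total: 40.81% + 8% + 30.81% = 79.62%.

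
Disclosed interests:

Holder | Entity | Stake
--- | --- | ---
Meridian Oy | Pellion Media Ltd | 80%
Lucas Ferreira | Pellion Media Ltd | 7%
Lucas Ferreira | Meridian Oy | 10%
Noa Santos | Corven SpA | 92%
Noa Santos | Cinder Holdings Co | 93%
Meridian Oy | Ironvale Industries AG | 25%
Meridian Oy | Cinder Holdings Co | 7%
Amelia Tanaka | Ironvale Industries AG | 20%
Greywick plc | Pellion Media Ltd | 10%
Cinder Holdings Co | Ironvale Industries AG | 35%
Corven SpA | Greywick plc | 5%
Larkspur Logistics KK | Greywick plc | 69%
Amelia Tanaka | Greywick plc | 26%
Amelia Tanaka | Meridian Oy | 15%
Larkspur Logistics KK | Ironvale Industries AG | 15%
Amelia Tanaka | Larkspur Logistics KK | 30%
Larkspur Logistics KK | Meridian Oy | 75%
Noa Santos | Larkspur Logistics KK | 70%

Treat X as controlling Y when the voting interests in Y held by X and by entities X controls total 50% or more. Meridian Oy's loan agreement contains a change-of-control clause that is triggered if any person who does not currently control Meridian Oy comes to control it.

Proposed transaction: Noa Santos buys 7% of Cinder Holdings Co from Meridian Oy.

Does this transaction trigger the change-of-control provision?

The purchase adds only to Noa's holdings (Meridian's stake shrinks), so Noa is the only person who could newly come to control Meridian.
Noa holds 70% of Larkspur, so Noa controls Larkspur.
Larkspur holds 75% of Meridian, so Noa controls Meridian.
So Noa already controls Meridian before the transaction.
After the purchase, Noa's direct stake in Cinder rises to 93% + 7% = 100%, and Meridian's stake falls to 0%.
Noa controlled Meridian already, so this is not a new person acquiring control; every other person's position is unchanged or reduced.
No new person acquires control, so the clause is not triggered.

No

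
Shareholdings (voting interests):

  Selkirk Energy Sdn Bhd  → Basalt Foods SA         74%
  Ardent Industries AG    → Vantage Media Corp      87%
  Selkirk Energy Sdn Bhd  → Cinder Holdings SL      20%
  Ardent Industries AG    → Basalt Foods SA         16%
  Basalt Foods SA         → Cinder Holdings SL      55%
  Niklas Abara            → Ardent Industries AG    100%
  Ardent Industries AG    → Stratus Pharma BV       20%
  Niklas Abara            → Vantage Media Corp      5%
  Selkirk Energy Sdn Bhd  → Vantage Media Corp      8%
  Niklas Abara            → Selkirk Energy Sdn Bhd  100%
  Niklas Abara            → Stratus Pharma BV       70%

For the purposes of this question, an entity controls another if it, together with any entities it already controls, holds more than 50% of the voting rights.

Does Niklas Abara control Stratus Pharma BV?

Niklas holds 100% of Ardent, so Niklas controls Ardent.
Niklas and Ardent together hold 70% + 20% = 90% of Stratus, so Niklas controls Stratus.

Yes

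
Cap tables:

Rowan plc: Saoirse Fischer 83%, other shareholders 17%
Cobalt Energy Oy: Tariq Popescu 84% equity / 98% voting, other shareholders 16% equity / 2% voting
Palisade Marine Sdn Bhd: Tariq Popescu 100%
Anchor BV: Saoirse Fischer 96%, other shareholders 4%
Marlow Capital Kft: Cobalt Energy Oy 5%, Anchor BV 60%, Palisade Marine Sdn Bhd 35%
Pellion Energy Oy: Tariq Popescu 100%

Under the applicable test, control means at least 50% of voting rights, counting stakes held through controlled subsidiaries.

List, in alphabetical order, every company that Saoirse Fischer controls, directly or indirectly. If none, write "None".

Saoirse holds 83% of Rowan, so Saoirse controls Rowan.
Saoirse holds 96% of Anchor, so Saoirse controls Anchor.
Anchor holds 60% of Marlow, so Saoirse controls Marlow.
No other company's threshold is met.

Anchor BV, Marlow Capital Kft, Rowan plc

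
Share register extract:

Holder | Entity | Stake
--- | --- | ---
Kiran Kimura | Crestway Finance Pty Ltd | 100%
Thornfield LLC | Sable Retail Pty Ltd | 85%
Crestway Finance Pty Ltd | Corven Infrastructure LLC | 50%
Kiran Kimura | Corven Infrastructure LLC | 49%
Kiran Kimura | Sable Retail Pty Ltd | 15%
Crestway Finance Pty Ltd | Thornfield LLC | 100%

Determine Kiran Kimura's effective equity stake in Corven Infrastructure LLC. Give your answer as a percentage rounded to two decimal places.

99.00%

Kiran reaches Corven along 2 paths.
Via Crestway: 100% × 50% = 50%.
Direct stake: 49% = 49%.
Total: 50% + 49% = 99%.
Rounded: 99.00%.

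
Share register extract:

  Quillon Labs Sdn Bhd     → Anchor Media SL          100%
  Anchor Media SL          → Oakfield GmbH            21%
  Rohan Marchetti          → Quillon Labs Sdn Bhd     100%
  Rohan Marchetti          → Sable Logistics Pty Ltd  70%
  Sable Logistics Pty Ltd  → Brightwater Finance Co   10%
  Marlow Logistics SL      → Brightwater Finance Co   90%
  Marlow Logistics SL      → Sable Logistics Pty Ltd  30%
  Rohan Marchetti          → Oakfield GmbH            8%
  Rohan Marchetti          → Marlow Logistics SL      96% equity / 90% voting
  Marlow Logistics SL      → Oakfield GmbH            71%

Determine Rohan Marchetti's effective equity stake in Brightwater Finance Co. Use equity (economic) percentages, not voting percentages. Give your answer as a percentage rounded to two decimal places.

Rohan reaches Brightwater along 3 paths.
Via Marlow: 96% × 90% = 86.4%.
Via Sable: 70% × 10% = 7%.
Via Marlow → Sable: 96% × 30% × 10% = 2.88%.
Total: 86.4% + 7% + 2.88% = 96.28%.

96.28%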